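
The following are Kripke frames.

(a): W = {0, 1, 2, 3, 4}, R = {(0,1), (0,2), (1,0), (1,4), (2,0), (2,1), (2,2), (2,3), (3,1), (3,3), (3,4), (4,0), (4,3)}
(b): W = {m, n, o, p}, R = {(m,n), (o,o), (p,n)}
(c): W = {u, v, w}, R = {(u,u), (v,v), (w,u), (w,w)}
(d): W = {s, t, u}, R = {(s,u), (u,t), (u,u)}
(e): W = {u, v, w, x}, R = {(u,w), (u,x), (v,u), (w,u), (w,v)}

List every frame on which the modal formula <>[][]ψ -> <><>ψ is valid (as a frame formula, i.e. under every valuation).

Frame correspondent (Sahlqvist): forall x forall y (xRy -> exists w (y R^2 w & x R^2 w)) — i.e. a generalized confluence (Geach) condition.
(a): condition met.
(b): fails — mRn but no w with nR²w and mR²w.
(c): condition met.
(d): fails — uRt but no w with tR²w and uR²w.
(e): fails — uRx but no t with xR²t and uR²t.
Valid on: (a), (c).

(a), (c)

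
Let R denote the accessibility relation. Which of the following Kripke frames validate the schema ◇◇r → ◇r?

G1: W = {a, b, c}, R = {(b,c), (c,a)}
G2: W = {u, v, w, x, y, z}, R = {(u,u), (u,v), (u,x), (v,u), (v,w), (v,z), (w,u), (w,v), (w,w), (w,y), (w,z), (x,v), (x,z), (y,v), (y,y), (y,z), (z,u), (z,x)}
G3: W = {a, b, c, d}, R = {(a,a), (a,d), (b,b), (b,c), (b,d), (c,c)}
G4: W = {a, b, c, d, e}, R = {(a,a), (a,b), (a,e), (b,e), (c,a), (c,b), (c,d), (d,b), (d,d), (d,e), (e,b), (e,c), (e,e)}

Frame correspondent (Sahlqvist): ∀x ∀y ∀z (Rxy ∧ Ryz → Rxz) — i.e. transitivity.
G1: fails — Rbc and Rca but not Rba.
G2: fails — Ruv and Rvz but not Ruz.
G3: ✓.
G4: fails — Rcd and Rde but not Rce.
Valid on: G3.

G3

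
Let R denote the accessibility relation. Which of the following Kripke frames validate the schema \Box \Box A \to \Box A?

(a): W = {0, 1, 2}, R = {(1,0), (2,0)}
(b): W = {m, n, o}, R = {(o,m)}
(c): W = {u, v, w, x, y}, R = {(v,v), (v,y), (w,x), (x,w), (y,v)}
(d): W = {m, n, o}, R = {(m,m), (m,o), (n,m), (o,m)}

This is the axiom for density; its first-order frame correspondent is \forall x \forall y (Rxy \to \exists z (Rxz \wedge Rzy)).
(a): fails — R10 but no z with R1z and Rz0.
(b): fails — Rom but no z with Roz and Rzm.
(c): fails — Rxw but no z with Rxz and Rzw.
(d): condition met.
Valid on: (d).

(d)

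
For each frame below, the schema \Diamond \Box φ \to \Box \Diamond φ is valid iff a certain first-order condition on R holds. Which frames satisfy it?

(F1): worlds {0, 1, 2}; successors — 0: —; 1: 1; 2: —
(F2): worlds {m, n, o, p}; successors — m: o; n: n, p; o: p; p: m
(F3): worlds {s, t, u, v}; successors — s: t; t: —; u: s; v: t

(F1)

Frame correspondent (Sahlqvist): \forall x \forall y \forall z (Rxy \wedge Rxz \to \exists w (Ryw \wedge Rzw)) — i.e. convergence.
(F1): ✓.
(F2): fails — Rnn and Rnp but n and p have no common successor.
(F3): fails — Rst and Rst but t and t have no common successor.
Valid on: (F1).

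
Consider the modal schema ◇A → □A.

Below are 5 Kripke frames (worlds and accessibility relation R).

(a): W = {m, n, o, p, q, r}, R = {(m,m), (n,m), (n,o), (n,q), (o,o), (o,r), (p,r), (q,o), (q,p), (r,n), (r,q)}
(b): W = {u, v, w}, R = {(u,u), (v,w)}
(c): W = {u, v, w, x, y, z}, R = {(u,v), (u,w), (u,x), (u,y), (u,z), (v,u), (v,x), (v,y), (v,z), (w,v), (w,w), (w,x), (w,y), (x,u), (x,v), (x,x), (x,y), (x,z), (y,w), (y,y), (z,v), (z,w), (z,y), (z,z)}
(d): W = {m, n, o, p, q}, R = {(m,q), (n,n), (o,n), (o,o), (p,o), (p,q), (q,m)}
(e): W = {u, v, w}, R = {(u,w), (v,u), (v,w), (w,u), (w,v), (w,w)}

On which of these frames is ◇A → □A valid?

Frame correspondent (Sahlqvist): ∀x ∀y ∀z (Rxy ∧ Rxz → y = z) — i.e. partial functionality.
(a): fails — n sees both m and o.
(b): condition met.
(c): fails — u sees both v and w.
(d): fails — o sees both n and o.
(e): fails — v sees both u and w.
Valid on: (b).

(b)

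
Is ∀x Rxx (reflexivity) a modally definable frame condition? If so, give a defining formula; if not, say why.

This is a Sahlqvist condition; the T axiom □p → p defines it.

Definable; □p → p defines it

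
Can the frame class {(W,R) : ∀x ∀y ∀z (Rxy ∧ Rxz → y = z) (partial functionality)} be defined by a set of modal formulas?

This is a Sahlqvist condition; the CD axiom ◇r → □r defines it.
Suppose ◇r→□r is valid. Take Rxy, Rxz and set V(r)={y}. Then ◇r at x, so □r at x, so r at z, i.e. z=y.

Definable; ◇r → □r defines it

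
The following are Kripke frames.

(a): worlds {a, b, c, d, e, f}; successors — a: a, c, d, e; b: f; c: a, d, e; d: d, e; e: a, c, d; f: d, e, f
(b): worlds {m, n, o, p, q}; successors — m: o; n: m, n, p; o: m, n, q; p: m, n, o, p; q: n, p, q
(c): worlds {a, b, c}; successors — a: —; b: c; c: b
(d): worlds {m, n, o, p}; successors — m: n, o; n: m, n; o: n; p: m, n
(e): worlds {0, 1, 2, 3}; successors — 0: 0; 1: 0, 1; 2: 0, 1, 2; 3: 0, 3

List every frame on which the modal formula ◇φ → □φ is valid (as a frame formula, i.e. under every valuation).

(c)

Frame correspondent (Sahlqvist): ∀x ∀y ∀z (Rxy ∧ Rxz → y = z) — i.e. partial functionality.
(a): fails — a sees both a and c.
(b): fails — n sees both m and n.
(c): holds.
(d): fails — m sees both n and o.
(e): fails — 1 sees both 0 and 1.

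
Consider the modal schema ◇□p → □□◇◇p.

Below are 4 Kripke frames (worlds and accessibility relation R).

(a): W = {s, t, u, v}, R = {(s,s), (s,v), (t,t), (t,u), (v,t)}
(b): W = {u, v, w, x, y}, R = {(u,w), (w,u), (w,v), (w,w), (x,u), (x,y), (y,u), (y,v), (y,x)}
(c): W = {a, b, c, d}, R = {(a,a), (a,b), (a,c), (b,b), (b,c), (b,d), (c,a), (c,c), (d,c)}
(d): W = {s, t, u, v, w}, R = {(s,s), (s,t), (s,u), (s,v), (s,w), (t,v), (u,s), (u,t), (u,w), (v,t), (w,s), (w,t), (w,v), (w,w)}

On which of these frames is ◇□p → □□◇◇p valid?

Frame correspondent (Sahlqvist): ∀x ∀y ∀z ((xRy ∧ xR²z) → ∃w (yRw ∧ zR²w)) — i.e. a generalized confluence (Geach) condition.
(a): fails — sRs, sR²t but no w with sRw and tR²w.
(b): fails — uRw, uR²v but no t with wRt and vR²t.
(c): condition met.
(d): fails — sRt, sR²t but no w* with tRw* and tR²w*.
Valid on: (c).

(c)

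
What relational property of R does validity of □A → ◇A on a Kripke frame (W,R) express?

Suppose □A→◇A is valid. At any x set V(A)=W. Then □A at x, so ◇A at x, so x has a successor.

seriality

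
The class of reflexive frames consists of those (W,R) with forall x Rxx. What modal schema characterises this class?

□r → r

The condition is reflexivity. The T schema □r → r defines it.
Suppose □r→r is valid. At any x set V(r)={w : Rxw}. Then □r holds at x, so r holds at x, i.e. Rxx.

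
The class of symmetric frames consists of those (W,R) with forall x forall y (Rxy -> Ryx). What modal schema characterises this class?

ψ → □◇ψ

This is symmetry; the standard corresponding axiom is B: ψ → □◇ψ.
Suppose ψ→□◇ψ is valid. Take Rxy and set V(ψ)={x}. Then ψ at x, so □◇ψ at x, so ◇ψ at y, so some z with Ryz has ψ; z=x, i.e. Ryx.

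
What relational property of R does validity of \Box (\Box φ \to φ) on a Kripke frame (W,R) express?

shift-reflexivity

Suppose □(□φ→φ) is valid. Take Rxy and set V(φ)={w : Ryw}. Then at y, □φ holds; since □(□φ→φ) at x, □φ→φ at y, so φ at y, i.e. Ryy.
Conversely, on a frame with shift-reflexivity the schema holds at every world under every valuation.
Frame condition: \forall x \forall y (Rxy \to Ryy).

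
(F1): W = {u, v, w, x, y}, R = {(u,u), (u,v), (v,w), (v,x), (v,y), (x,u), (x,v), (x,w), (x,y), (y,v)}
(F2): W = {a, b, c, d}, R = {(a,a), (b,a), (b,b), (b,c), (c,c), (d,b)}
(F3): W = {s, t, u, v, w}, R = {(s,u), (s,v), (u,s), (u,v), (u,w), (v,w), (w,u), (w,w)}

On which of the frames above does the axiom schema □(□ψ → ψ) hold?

The schema corresponds to shift-reflexivity: ∀x ∀y (Rxy → Ryy).
(F1): fails — Ruv but not Rvv.
(F2): satisfies the condition.
(F3): fails — Ruv but not Rvv.

(F2)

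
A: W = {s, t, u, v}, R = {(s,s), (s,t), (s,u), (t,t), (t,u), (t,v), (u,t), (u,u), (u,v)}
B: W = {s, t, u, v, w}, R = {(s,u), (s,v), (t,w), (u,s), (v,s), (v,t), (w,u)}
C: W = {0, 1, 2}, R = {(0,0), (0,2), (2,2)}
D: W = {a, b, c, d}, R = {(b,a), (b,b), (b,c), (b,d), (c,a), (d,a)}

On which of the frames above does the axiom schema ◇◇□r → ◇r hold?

C

This is the axiom for a generalized confluence (Geach) condition; its first-order frame correspondent is ∀x ∀y (xR²y → ∃w (yRw ∧ xRw)).
A: fails — sR²v but no w with vRw and sRw.
B: fails — sR²t but no w* with tRw* and sRw*.
C: ✓.
D: fails — bR²a but no w with aRw and bRw.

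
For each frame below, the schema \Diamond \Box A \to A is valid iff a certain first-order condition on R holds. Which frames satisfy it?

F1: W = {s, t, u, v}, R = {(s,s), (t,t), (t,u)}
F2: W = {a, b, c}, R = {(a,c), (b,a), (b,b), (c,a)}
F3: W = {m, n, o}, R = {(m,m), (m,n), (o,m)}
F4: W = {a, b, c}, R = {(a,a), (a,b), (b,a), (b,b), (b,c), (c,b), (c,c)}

F4

This is the axiom for symmetry; its first-order frame correspondent is \forall x \forall y (Rxy \to Ryx).
F1: fails — Rtu but not Rut.
F2: fails — Rba but not Rab.
F3: fails — Rom but not Rmo.
F4: holds.
Valid on: F4.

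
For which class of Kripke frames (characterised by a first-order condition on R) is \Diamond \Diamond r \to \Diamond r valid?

Replacing r by ¬r and contraposing gives the equivalent schema □r → □□r.
Suppose □r→□□r is valid. Take Rxy, Ryz and set V(r)={w : Rxw}. Then □r at x, so □□r at x, so □r at y, so r at z, i.e. Rxz.

Transitivity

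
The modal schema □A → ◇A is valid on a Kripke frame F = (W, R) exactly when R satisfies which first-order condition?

seriality: ∀x ∃y Rxy

Suppose □A→◇A is valid. At any x set V(A)=W. Then □A at x, so ◇A at x, so x has a successor.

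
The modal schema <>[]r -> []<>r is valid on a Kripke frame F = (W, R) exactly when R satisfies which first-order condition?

convergence

This schema is the .2 axiom.
It corresponds to convergence: forall x forall y forall z (Rxy & Rxz -> exists w (Ryw & Rzw)).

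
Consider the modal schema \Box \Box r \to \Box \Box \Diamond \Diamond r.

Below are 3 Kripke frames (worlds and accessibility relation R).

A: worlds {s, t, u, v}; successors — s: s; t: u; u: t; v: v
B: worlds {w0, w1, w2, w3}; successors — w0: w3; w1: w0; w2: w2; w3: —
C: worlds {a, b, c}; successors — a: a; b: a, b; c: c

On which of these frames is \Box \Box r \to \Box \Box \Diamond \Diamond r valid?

The schema corresponds to a generalized confluence (Geach) condition: \forall x \forall z (x R^2 z \to \exists w (x R^2 w \wedge z R^2 w)).
A: condition met.
B: fails — w1R²w3 but no w with w1R²w and w3R²w.
C: condition met.
Valid on: A, C.

A, C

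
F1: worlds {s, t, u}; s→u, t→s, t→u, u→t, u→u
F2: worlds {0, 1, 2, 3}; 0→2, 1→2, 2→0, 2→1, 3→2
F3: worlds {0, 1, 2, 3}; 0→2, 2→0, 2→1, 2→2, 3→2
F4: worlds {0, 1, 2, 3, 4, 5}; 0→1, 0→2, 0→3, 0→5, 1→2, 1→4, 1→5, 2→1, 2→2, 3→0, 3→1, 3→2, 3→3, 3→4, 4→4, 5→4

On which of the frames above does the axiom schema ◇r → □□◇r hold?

F2

This is the axiom for a generalized confluence (Geach) condition; its first-order frame correspondent is ∀x ∀y ∀z ((xRy ∧ xR²z) → ∃w (y = w ∧ zRw)).
F1: fails — tRs, tR²u but no w with s=w and uRw.
F2: holds.
F3: fails — 0R2, 0R²1 but no w with 2=w and 1Rw.
F4: fails — 0R1, 0R²1 but no w with 1=w and 1Rw.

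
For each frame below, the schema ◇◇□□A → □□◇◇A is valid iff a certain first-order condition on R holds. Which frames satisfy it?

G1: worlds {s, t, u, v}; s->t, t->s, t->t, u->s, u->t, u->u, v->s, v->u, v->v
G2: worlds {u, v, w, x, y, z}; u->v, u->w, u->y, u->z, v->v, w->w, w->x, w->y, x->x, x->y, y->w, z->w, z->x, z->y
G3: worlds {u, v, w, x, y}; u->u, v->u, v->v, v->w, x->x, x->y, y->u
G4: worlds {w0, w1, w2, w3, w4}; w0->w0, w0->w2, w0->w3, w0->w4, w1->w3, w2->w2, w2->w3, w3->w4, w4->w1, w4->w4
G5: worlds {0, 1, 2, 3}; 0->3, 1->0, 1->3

G1, G4

The schema corresponds to a generalized confluence (Geach) condition: ∀x ∀y ∀z ((xR²y ∧ xR²z) → ∃w (yR²w ∧ zR²w)).
G1: holds.
G2: fails — uR²v, uR²w but no t with vR²t and wR²t.
G3: fails — vR²u, vR²w but no t with uR²t and wR²t.
G4: holds.
G5: fails — 1R²3, 1R²3 but no w with 3R²w and 3R²w.
Valid on: G1, G4.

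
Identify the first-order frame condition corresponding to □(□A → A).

shift-reflexivity: ∀x ∀y (Rxy → Ryy)

Suppose □(□A→A) is valid. Take Rxy and set V(A)={w : Ryw}. Then at y, □A holds; since □(□A→A) at x, □A→A at y, so A at y, i.e. Ryy.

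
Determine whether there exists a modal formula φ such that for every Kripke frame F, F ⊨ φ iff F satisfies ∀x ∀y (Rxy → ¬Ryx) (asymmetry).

No

Any modally definable frame class is closed under surjective bounded morphisms.
The 4-cycle (worlds s,t,u,v with s→t→u→v→s) is asymmetric. Mapping every world to a single reflexive point • is a surjective bounded morphism, and the reflexive point is not asymmetric (R•• but asymmetry requires ¬R••).
Hence asymmetry is not modally definable.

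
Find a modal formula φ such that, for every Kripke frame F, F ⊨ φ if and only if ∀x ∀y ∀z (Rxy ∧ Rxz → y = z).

The condition is partial functionality. The CD schema ◇p → □p defines it.
Suppose ◇p→□p is valid. Take Rxy, Rxz and set V(p)={y}. Then ◇p at x, so □p at x, so p at z, i.e. z=y.

◇p → □p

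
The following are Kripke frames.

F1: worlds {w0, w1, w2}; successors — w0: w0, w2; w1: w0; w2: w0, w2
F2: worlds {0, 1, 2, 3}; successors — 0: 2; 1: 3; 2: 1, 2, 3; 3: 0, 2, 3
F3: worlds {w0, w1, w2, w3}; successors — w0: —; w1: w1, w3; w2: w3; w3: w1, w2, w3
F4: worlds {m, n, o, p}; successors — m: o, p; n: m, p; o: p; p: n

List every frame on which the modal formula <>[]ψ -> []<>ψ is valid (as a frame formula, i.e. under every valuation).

This is the axiom for convergence; its first-order frame correspondent is forall x forall y forall z (Rxy & Rxz -> exists w (Ryw & Rzw)).
F1: satisfies the condition.
F2: satisfies the condition.
F3: satisfies the condition.
F4: fails — Rmo and Rmp but o and p have no common successor.
Valid on: F1, F2, F3.

F1, F2, F3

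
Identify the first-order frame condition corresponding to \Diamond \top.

seriality

This is a form of the D axiom.
It corresponds to seriality: \forall x \exists y Rxy.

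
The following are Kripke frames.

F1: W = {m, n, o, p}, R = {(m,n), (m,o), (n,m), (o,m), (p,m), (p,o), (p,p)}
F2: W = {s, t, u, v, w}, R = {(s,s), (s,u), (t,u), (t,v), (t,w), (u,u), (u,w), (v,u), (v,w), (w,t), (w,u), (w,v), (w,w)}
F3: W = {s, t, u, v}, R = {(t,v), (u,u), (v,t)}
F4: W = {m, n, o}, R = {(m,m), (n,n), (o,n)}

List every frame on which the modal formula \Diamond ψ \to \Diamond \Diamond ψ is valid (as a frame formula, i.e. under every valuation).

F2, F4

Frame correspondent (Sahlqvist): \forall x \forall y (xRy \to \exists w (y = w \wedge x R^2 w)) — i.e. a generalized confluence (Geach) condition.
F1: fails — mRn but no w with n=w and mR²w.
F2: ✓.
F3: fails — tRv but no w with v=w and tR²w.
F4: ✓.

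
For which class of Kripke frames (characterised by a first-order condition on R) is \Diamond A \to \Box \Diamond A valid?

the Euclidean property

This schema is the 5 axiom.
Its frame correspondent is the Euclidean property — \forall x \forall y \forall z (Rxy \wedge Rxz \to Ryz).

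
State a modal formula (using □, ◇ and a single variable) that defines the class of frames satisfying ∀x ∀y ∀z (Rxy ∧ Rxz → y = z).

A defining formula is ◇r → □r (the CD axiom).

◇r → □r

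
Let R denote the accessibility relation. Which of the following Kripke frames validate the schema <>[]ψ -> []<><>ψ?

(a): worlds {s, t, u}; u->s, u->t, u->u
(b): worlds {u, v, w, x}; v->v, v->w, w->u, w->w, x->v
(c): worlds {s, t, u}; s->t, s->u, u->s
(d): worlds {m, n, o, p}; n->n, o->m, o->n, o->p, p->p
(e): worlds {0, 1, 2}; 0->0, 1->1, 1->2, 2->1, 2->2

The schema corresponds to a generalized confluence (Geach) condition: forall x forall y forall z ((xRy & xRz) -> exists w (yRw & z R^2 w)).
(a): fails — uRs, uRs but no w with sRw and sR²w.
(b): fails — wRu, wRu but no t with uRt and uR²t.
(c): fails — sRt, sRt but no w with tRw and tR²w.
(d): fails — oRm, oRm but no w with mRw and mR²w.
(e): satisfies the condition.

(e)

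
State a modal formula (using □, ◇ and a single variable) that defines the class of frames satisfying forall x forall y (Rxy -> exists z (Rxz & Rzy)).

□□p → □p

This is density; the standard corresponding axiom is C4: □□p → □p.
Suppose □□p→□p is valid. Take Rxy and set V(p)={w : xR²w}. Then □□p at x, so □p at x, so p at y, i.e. ∃z(Rxz∧Rzy).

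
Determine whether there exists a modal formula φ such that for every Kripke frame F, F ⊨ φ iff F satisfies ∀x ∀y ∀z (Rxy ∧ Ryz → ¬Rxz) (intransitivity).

No

Modal frame validity is preserved under surjective bounded morphisms.
The 5-cycle (worlds 0,1,2,3,4 with 0→1→2→3→4→0) is intransitive. Mapping every world to a single reflexive point • is a surjective bounded morphism; the reflexive point is not intransitive (R••∧R•• but R••).
Hence intransitivity is not modally definable.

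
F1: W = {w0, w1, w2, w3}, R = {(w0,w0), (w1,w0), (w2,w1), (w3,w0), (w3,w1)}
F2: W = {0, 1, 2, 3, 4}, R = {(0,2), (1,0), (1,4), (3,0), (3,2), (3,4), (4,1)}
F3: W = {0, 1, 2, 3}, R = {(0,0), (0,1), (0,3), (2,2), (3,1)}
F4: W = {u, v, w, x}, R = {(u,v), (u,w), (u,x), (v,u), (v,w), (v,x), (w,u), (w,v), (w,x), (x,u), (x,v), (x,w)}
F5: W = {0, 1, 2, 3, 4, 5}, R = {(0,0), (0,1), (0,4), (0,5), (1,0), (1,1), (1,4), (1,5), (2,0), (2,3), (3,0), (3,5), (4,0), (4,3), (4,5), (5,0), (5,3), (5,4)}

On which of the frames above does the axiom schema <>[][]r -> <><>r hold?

F1, F4, F5

This is the axiom for a generalized confluence (Geach) condition; its first-order frame correspondent is forall x forall y (xRy -> exists w (y R^2 w & x R^2 w)).
F1: satisfies the condition.
F2: fails — 0R2 but no w with 2R²w and 0R²w.
F3: fails — 0R1 but no w with 1R²w and 0R²w.
F4: satisfies the condition.
F5: satisfies the condition.
Valid on: F1, F4, F5.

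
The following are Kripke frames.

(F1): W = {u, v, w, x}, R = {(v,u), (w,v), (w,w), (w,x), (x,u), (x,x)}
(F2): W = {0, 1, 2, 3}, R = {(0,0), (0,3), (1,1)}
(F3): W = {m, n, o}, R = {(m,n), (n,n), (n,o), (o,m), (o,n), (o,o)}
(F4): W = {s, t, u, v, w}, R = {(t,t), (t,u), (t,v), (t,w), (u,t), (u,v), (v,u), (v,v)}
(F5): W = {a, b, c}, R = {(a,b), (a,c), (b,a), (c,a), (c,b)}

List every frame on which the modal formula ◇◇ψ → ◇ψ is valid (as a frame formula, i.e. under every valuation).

Frame correspondent (Sahlqvist): ∀x ∀y ∀z (Rxy ∧ Ryz → Rxz) — i.e. transitivity.
(F1): fails — Rwx and Rxu but not Rwu.
(F2): condition met.
(F3): fails — Rno and Rom but not Rnm.
(F4): fails — Ruv and Rvu but not Ruu.
(F5): fails — Rab and Rba but not Raa.

(F2)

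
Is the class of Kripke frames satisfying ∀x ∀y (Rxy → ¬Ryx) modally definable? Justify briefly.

Any modally definable frame class is closed under surjective bounded morphisms.
The 4-cycle (worlds a,b,c,d with a→b→c→d→a) is asymmetric. Mapping every world to a single reflexive point • is a surjective bounded morphism, and the reflexive point is not asymmetric (R•• but asymmetry requires ¬R••).
Hence asymmetry is not modally definable.

No — not modally definable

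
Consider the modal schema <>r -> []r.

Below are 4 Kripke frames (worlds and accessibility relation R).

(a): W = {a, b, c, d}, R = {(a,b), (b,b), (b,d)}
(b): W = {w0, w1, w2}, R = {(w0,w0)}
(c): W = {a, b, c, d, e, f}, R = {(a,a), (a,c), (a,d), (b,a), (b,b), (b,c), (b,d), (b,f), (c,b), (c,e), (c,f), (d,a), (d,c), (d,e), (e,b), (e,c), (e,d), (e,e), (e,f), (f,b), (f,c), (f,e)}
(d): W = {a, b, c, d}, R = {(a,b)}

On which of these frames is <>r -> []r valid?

The schema corresponds to partial functionality: forall x forall y forall z (Rxy & Rxz -> y = z).
(a): fails — b sees both b and d.
(b): holds.
(c): fails — a sees both a and c.
(d): holds.
Valid on: (b), (d).

(b), (d)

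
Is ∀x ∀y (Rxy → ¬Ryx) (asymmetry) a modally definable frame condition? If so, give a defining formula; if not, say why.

Not modally definable

Modal frame validity is preserved under surjective bounded morphisms.
The 4-cycle (worlds w0,w1,w2,w3 with w0→w1→w2→w3→w0) is asymmetric. Mapping every world to a single reflexive point • is a surjective bounded morphism, and the reflexive point is not asymmetric (R•• but asymmetry requires ¬R••).
So the class is not modally definable.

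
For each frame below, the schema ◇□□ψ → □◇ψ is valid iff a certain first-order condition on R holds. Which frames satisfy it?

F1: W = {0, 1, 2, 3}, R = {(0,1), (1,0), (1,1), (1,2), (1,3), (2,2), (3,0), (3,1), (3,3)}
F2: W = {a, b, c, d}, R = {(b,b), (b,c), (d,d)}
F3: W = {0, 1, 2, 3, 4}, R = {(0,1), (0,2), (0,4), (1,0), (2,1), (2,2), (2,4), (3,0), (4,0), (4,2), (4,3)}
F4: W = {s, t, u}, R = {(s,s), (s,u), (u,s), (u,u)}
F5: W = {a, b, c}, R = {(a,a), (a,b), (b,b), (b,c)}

F4

Frame correspondent (Sahlqvist): ∀x ∀y ∀z ((xRy ∧ xRz) → ∃w (yR²w ∧ zRw)) — i.e. a generalized confluence (Geach) condition.
F1: fails — 1R2, 1R0 but no w with 2R²w and 0Rw.
F2: fails — bRb, bRc but no w with bR²w and cRw.
F3: fails — 0R1, 0R1 but no w with 1R²w and 1Rw.
F4: ✓.
F5: fails — bRb, bRc but no w with bR²w and cRw.
Valid on: F4.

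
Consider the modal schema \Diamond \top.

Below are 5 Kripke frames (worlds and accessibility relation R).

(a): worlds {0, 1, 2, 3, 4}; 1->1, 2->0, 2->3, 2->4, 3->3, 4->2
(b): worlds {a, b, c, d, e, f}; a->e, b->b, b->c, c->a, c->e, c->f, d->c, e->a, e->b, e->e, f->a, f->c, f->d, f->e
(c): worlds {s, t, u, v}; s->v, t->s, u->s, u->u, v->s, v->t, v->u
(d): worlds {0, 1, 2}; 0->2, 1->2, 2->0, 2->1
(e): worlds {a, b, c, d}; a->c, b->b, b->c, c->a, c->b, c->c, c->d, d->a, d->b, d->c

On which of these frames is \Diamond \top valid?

(b), (c), (d), (e)

Frame correspondent (Sahlqvist): \forall x \exists y Rxy — i.e. seriality.
(a): fails — world 0 has no successor.
(b): condition met.
(c): condition met.
(d): condition met.
(e): condition met.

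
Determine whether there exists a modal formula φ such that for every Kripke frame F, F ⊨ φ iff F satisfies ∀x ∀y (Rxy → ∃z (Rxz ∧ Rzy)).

Yes — defined by □□r → □r

The condition is density. A defining modal formula is □□r → □r.
Suppose □□r→□r is valid. Take Rxy and set V(r)={w : xR²w}. Then □□r at x, so □r at x, so r at y, i.e. ∃z(Rxz∧Rzy).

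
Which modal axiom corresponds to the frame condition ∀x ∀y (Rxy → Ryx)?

s → □◇s

The condition is symmetry. The B schema s → □◇s defines it.
Suppose s→□◇s is valid. Take Rxy and set V(s)={x}. Then s at x, so □◇s at x, so ◇s at y, so some z with Ryz has s; z=x, i.e. Ryx.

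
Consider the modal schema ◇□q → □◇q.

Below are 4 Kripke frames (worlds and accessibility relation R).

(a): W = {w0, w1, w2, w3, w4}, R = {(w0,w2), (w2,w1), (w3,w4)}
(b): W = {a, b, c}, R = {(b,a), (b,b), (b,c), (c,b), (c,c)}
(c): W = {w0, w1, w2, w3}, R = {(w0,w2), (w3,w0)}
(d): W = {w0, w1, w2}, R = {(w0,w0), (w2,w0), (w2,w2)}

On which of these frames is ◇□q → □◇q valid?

This is the axiom for convergence; its first-order frame correspondent is ∀x ∀y ∀z (Rxy ∧ Rxz → ∃w (Ryw ∧ Rzw)).
(a): fails — Rw2w1 and Rw2w1 but w1 and w1 have no common successor.
(b): fails — Rbc and Rba but c and a have no common successor.
(c): fails — Rw0w2 and Rw0w2 but w2 and w2 have no common successor.
(d): ✓.

(d)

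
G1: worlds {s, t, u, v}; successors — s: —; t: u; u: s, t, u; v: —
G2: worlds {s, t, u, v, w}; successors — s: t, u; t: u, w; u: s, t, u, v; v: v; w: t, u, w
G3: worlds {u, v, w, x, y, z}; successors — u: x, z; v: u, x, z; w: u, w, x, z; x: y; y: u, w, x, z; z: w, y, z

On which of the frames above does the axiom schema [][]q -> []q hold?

G1, G2

This is the axiom for density; its first-order frame correspondent is forall x forall y (Rxy -> exists z (Rxz & Rzy)).
G1: holds.
G2: holds.
G3: fails — Rvu but no t with Rvt and Rtu.
Valid on: G1, G2.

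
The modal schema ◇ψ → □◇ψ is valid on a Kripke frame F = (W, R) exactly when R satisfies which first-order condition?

the Euclidean property: ∀x ∀y ∀z (Rxy ∧ Rxz → Ryz)

This schema is the 5 axiom.
Its frame correspondent is the Euclidean property — ∀x ∀y ∀z (Rxy ∧ Rxz → Ryz).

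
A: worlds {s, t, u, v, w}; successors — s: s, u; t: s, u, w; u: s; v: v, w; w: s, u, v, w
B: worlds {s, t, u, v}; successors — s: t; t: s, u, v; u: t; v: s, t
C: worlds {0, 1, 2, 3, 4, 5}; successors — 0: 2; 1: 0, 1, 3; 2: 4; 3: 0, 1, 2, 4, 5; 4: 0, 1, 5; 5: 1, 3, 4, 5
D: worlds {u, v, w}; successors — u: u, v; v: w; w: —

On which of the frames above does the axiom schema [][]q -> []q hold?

The schema corresponds to density: forall x forall y (Rxy -> exists z (Rxz & Rzy)).
A: condition met.
B: fails — Rtv but no z with Rtz and Rzv.
C: fails — R02 but no z with R0z and Rz2.
D: fails — Rvw but no z with Rvz and Rzw.
Valid on: A.

A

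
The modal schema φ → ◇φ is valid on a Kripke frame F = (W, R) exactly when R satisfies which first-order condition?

Equivalently (dual form): □φ → φ.
Suppose □φ→φ is valid. At any x set V(φ)={w : Rxw}. Then □φ holds at x, so φ holds at x, i.e. Rxx.

reflexivity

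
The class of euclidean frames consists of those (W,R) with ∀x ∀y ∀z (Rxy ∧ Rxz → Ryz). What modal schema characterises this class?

◇q → □◇q

This is the Euclidean property; the standard corresponding axiom is 5: ◇q → □◇q.
Suppose ◇q→□◇q is valid. Take Rxy, Rxz and set V(q)={y}. Then ◇q at x, so □◇q at x, so ◇q at z, so some w with Rzw has q; w=y, i.e. Rzy. By symmetry of the argument, Ryz.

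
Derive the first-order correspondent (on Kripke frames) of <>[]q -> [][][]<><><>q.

forall x forall y forall z ((xRy & x R^3 z) -> exists w (yRw & z R^3 w))

This is a Sahlqvist (Geach-type) schema ◇^1□^1q → □^3◇^3q.
Minimal-valuation argument: fix x; take any y with xR^1y and any z with xR^3z. Set V(q) to the set of worlds R-reachable from y in exactly 1 step. Then □^1q holds at y, so the antecedent holds at x; validity forces ◇^3q at z, giving a w with zR^3w and yR^1w.
First-order correspondent: forall x forall y forall z ((xRy & x R^3 z) -> exists w (yRw & z R^3 w)).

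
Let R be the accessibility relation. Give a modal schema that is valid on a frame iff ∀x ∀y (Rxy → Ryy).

□(□s → s)

The condition is shift-reflexivity. The T□ schema □(□s → s) defines it.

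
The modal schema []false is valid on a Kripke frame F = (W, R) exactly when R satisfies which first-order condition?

Emptiness of R

□⊥ is valid iff no world has any successor (otherwise □⊥ fails at any world with one).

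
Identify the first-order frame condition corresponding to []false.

□⊥ is valid iff no world has any successor (otherwise □⊥ fails at any world with one).
The converse is a direct semantic check.
So the correspondent is emptiness of R.

emptiness of R: forall x forall y ~Rxy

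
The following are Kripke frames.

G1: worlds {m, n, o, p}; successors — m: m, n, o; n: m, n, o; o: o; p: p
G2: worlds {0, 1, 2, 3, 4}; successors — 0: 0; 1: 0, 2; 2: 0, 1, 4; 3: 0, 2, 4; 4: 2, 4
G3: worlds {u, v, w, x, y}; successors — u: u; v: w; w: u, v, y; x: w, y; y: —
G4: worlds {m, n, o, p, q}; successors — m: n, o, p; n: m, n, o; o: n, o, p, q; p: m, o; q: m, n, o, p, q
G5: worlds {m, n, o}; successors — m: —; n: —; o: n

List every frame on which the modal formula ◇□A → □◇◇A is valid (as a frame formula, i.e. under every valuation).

The schema corresponds to a generalized confluence (Geach) condition: ∀x ∀y ∀z ((xRy ∧ xRz) → ∃w (yRw ∧ zR²w)).
G1: condition met.
G2: fails — 2R4, 2R0 but no w with 4Rw and 0R²w.
G3: fails — wRu, wRy but no t with uRt and yR²t.
G4: condition met.
G5: fails — oRn, oRn but no w with nRw and nR²w.

G1, G4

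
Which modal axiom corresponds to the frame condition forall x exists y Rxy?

The condition is seriality. The D schema □q → ◇q defines it.

□q → ◇q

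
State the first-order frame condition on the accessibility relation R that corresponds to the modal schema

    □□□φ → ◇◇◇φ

∀x ∃w (xR³w ∧ xR³w)

This is a Sahlqvist (Geach-type) schema ◇^0□^3φ → □^0◇^3φ.
Minimal-valuation argument: fix x; take any y with xR^0y and any z with xR^0z. Set V(φ) to the set of worlds R-reachable from y in exactly 3 steps. Then □^3φ holds at y, so the antecedent holds at x; validity forces ◇^3φ at z, giving a w with zR^3w and yR^3w.
First-order correspondent: ∀x ∃w (xR³w ∧ xR³w).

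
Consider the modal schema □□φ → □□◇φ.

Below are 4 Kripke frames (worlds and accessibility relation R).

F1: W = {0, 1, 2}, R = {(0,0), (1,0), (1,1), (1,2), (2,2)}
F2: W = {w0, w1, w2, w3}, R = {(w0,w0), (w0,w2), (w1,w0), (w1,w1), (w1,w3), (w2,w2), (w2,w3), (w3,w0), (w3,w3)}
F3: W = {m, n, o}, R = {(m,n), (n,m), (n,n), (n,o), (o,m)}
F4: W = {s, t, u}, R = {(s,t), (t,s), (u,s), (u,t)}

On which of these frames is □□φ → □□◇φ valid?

This is the axiom for a generalized confluence (Geach) condition; its first-order frame correspondent is ∀x ∀z (xR²z → ∃w (xR²w ∧ zRw)).
F1: holds.
F2: holds.
F3: holds.
F4: fails — sR²s but no w with sR²w and sRw.

F1, F2, F3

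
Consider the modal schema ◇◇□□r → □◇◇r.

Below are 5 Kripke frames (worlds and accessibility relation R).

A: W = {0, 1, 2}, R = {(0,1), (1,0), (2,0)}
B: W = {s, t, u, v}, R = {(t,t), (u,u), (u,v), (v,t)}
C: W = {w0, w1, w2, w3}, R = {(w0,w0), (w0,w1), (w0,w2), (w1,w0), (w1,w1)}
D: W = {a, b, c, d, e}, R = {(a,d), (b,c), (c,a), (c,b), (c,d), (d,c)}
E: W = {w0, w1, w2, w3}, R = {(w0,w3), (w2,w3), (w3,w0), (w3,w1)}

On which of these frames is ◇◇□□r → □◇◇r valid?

B

Frame correspondent (Sahlqvist): ∀x ∀y ∀z ((xR²y ∧ xRz) → ∃w (yR²w ∧ zR²w)) — i.e. a generalized confluence (Geach) condition.
A: fails — 0R²0, 0R1 but no w with 0R²w and 1R²w.
B: holds.
C: fails — w0R²w0, w0Rw2 but no w with w0R²w and w2R²w.
D: fails — cR²d, cRa but no w with dR²w and aR²w.
E: fails — w0R²w0, w0Rw3 but no w with w0R²w and w3R²w.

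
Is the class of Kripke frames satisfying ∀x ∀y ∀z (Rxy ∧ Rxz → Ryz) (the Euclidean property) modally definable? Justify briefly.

This is a Sahlqvist condition; the 5 axiom ◇r → □◇r defines it.
Suppose ◇r→□◇r is valid. Take Rxy, Rxz and set V(r)={y}. Then ◇r at x, so □◇r at x, so ◇r at z, so some w with Rzw has r; w=y, i.e. Rzy. By symmetry of the argument, Ryz.

Definable; ◇r → □◇r defines it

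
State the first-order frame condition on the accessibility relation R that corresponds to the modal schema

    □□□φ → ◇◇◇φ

∀x ∃w (xR³w ∧ xR³w)

This is a Sahlqvist (Geach-type) schema ◇^0□^3φ → □^0◇^3φ.
First-order correspondent: ∀x ∃w (xR³w ∧ xR³w).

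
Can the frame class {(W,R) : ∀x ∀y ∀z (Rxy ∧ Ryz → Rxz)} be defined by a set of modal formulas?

Yes, by □p → □□p

This is a Sahlqvist condition; the 4 axiom □p → □□p defines it.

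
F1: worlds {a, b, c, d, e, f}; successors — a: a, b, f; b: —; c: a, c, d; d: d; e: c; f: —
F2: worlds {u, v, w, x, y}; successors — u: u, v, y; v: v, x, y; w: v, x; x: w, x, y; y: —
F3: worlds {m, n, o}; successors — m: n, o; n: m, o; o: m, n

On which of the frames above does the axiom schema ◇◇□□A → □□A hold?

Frame correspondent (Sahlqvist): ∀x ∀y ∀z ((xR²y ∧ xR²z) → ∃w (yR²w ∧ z = w)) — i.e. a generalized confluence (Geach) condition.
F1: fails — aR²b, aR²a but no w with bR²w and a=w.
F2: fails — uR²v, uR²u but no t with vR²t and u=t.
F3: holds.

F3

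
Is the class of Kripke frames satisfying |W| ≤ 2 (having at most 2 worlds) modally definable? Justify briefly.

No

If a class were modally definable it would be closed under disjoint unions (Goldblatt–Thomason).
Any modal formula valid on each of 3 disjoint one-world frames is valid on their disjoint union (validity is preserved under disjoint unions). Each one-world frame has |W|=1≤2, but the union has |W|=3.
Hence having at most 2 worlds is not modally definable.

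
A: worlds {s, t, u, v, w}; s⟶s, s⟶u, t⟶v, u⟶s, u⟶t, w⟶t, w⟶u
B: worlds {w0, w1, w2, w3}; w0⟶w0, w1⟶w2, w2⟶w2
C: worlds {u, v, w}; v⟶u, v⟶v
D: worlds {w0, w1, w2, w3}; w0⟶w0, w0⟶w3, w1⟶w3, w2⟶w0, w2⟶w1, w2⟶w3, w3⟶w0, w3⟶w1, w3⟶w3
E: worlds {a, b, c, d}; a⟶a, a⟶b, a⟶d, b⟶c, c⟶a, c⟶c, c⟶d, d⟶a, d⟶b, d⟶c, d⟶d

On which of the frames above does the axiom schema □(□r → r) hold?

This is the axiom for shift-reflexivity; its first-order frame correspondent is ∀x ∀y (Rxy → Ryy).
A: fails — Rwt but not Rtt.
B: condition met.
C: fails — Rvu but not Ruu.
D: fails — Rw3w1 but not Rw1w1.
E: fails — Rab but not Rbb.

B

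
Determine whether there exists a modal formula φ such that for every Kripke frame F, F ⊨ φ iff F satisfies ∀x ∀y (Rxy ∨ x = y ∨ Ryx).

Modal frame validity is preserved under disjoint unions.
Take 4 disjoint single-world reflexive frames: each is trivially connected, but their disjoint union has 4 worlds with no edge between distinct components, so it is not connected.
Hence connectedness of R is not modally definable.

Not modally definable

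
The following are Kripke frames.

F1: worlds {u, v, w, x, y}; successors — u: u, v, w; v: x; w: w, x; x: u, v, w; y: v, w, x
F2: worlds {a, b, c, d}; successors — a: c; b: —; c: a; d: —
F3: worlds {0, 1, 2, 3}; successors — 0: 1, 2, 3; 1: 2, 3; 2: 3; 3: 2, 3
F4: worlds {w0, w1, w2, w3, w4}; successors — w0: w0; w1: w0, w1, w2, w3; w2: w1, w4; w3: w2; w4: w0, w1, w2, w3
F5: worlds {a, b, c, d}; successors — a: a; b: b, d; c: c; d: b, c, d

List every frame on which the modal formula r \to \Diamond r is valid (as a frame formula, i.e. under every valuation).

This is the axiom for reflexivity; its first-order frame correspondent is \forall x Rxx.
F1: fails — world v does not see itself.
F2: fails — world a does not see itself.
F3: fails — world 0 does not see itself.
F4: fails — world w2 does not see itself.
F5: satisfies the condition.

F5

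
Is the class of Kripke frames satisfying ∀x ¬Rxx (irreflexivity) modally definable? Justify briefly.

Modal frame validity is preserved under surjective bounded morphisms.
The 5-cycle (worlds s,t,u,v,w with s→t→u→v→w→s) is irreflexive, and the map sending every world to a single reflexive point • is a surjective bounded morphism (forth: every edge maps to (•,•); back: every world has a successor). So any modal formula valid on the 5-cycle is also valid on the reflexive point, which is not irreflexive.
So no modal formula (or set of formulas) defines exactly the irreflexive frames.

Not modally definable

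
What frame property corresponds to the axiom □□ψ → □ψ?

This is the C4 axiom.
It corresponds to density: ∀x ∀y (Rxy → ∃z (Rxz ∧ Rzy)).

density: ∀x ∀y (Rxy → ∃z (Rxz ∧ Rzy))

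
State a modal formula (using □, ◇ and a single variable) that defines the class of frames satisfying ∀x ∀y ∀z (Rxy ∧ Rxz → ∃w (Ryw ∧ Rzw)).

◇□ψ → □◇ψ

This is convergence; the standard corresponding axiom is .2: ◇□ψ → □◇ψ.
Suppose ◇□ψ→□◇ψ is valid. Take Rxy, Rxz and set V(ψ)={w : Ryw}. Then □ψ at y so ◇□ψ at x, so □◇ψ at x, so ◇ψ at z, giving w with Rzw and Ryw.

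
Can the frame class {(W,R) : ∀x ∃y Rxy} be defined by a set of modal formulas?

Yes, by □r → ◇r

The condition is seriality. A defining modal formula is □r → ◇r.
Suppose □r→◇r is valid. At any x set V(r)=W. Then □r at x, so ◇r at x, so x has a successor.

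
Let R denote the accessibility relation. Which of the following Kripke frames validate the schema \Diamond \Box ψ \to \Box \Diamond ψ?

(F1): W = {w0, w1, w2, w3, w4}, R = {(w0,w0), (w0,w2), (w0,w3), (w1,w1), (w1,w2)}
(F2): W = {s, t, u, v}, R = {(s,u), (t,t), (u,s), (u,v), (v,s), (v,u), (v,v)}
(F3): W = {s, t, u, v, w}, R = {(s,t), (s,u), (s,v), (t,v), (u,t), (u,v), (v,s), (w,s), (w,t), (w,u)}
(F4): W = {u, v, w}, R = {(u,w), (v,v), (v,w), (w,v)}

(F4)

This is the axiom for convergence; its first-order frame correspondent is \forall x \forall y \forall z (Rxy \wedge Rxz \to \exists w (Ryw \wedge Rzw)).
(F1): fails — Rw0w2 and Rw0w2 but w2 and w2 have no common successor.
(F2): fails — Rvu and Rvs but u and s have no common successor.
(F3): fails — Rsv and Rsu but v and u have no common successor.
(F4): satisfies the condition.
Valid on: (F4).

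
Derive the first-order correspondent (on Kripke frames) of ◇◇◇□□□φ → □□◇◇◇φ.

∀x ∀y ∀z ((xR³y ∧ xR²z) → ∃w (yR³w ∧ zR³w))

This is a Sahlqvist (Geach-type) schema ◇^3□^3φ → □^2◇^3φ.
First-order correspondent: ∀x ∀y ∀z ((xR³y ∧ xR²z) → ∃w (yR³w ∧ zR³w)).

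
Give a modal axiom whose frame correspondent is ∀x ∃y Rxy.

□p → ◇p

The condition is seriality. The D schema □p → ◇p defines it.
Suppose □p→◇p is valid. At any x set V(p)=W. Then □p at x, so ◇p at x, so x has a successor.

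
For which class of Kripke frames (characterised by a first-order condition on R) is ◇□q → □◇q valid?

This schema is the .2 axiom.
It corresponds to convergence: ∀x ∀y ∀z (Rxy ∧ Rxz → ∃w (Ryw ∧ Rzw)).

Convergence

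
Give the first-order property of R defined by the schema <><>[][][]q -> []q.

forall x forall y forall z ((x R^2 y & xRz) -> exists w (y R^3 w & z = w))

This is a Sahlqvist (Geach-type) schema ◇^2□^3q → □^1◇^0q.
Minimal-valuation argument: fix x; take any y with xR^2y and any z with xR^1z. Set V(q) to the set of worlds R-reachable from y in exactly 3 steps. Then □^3q holds at y, so the antecedent holds at x; validity forces ◇^0q at z, giving a w with zR^0w and yR^3w.
First-order correspondent: forall x forall y forall z ((x R^2 y & xRz) -> exists w (y R^3 w & z = w)).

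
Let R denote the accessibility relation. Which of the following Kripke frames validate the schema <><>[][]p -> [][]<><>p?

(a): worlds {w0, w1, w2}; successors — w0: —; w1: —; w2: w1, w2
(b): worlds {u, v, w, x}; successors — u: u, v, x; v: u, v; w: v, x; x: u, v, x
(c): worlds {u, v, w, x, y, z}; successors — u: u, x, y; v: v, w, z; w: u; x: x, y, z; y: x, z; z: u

(b), (c)

Frame correspondent (Sahlqvist): forall x forall y forall z ((x R^2 y & x R^2 z) -> exists w (y R^2 w & z R^2 w)) — i.e. a generalized confluence (Geach) condition.
(a): fails — w2R²w1, w2R²w1 but no w with w1R²w and w1R²w.
(b): condition met.
(c): condition met.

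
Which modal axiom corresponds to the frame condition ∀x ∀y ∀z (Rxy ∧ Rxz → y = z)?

The condition is partial functionality. The CD schema ◇p → □p defines it.

◇p → □p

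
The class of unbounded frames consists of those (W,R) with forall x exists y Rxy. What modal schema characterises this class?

This is seriality; the standard corresponding axiom is D: □ψ → ◇ψ.
Suppose □ψ→◇ψ is valid. At any x set V(ψ)=W. Then □ψ at x, so ◇ψ at x, so x has a successor.

□ψ → ◇ψ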